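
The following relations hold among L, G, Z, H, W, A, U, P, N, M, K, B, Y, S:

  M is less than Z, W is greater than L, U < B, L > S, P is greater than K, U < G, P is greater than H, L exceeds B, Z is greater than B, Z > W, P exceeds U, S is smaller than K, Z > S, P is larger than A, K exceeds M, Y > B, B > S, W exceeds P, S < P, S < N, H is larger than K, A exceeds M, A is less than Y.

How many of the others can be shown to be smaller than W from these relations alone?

9

From W the given relations immediately reach L, P.
From those, U, S, A, K, B, H — 8 in total.
From those, M — 9 in total.
No other element is forced below W by the given relations, so the count is 9.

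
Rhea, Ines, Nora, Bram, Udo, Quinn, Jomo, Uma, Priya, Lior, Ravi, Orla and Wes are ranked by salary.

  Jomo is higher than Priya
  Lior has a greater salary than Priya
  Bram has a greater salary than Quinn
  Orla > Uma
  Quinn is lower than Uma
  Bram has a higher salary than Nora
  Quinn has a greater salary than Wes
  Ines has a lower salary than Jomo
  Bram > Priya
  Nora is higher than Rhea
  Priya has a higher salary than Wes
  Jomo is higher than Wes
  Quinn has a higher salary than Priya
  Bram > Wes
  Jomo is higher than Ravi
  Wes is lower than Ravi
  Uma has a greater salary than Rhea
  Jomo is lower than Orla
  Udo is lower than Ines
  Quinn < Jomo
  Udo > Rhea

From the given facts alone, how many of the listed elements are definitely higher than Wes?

8

The elements the relations force above Wes are Priya, Quinn, Uma, Ravi, Bram, Jomo, Lior, Orla — no chain reaches any other.
That is 8.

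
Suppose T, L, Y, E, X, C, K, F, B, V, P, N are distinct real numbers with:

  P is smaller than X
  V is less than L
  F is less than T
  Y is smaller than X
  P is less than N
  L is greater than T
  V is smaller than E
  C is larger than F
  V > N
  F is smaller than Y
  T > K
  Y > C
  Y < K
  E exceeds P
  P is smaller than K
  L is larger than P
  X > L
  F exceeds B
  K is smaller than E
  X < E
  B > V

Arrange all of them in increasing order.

The consecutive links are each given: P < N; N < V; V < B; B < F; F < C; C < Y; Y < K; K < T; T < L; L < X; X < E.

P < N < V < B < F < C < Y < K < T < L < X < E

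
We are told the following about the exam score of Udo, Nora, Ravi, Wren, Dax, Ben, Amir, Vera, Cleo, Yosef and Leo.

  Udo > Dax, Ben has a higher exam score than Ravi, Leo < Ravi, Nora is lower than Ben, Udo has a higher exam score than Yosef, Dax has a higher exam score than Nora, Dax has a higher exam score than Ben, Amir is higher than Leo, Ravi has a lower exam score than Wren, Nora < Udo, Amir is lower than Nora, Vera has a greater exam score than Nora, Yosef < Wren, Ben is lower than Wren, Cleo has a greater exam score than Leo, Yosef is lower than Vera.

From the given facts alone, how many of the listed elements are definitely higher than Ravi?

4

Directly above Ravi: Ben, Wren.
One step further: Dax (3 so far).
One step further: Udo (4 so far).
No other element is forced above Ravi by the given relations, so the count is 4.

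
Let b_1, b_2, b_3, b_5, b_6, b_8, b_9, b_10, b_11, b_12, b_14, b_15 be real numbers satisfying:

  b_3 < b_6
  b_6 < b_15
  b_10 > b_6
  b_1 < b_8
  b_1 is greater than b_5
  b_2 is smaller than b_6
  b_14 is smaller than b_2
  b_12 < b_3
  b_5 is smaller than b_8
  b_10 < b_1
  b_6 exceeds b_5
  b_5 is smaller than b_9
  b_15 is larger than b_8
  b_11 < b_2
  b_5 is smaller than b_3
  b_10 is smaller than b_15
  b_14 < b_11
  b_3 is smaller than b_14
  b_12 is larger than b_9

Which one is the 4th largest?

Chaining the given pairs: b_5 < b_9 < b_12 < b_3 < b_14 < b_11 < b_2 < b_6 < b_10 < b_1 < b_8 < b_15.
Counting 4 from the largest end gives b_10.

b_10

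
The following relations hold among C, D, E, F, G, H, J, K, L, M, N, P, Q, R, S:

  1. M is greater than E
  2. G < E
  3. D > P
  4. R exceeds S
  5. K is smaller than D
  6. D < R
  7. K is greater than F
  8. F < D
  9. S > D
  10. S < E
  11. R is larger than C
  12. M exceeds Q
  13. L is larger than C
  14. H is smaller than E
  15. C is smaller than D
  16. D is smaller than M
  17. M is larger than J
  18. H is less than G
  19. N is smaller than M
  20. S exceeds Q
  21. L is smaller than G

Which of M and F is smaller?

F

F < K < D < S < E < M, by transitivity through K, D, S, E.
So F < M; F is the smaller of the two.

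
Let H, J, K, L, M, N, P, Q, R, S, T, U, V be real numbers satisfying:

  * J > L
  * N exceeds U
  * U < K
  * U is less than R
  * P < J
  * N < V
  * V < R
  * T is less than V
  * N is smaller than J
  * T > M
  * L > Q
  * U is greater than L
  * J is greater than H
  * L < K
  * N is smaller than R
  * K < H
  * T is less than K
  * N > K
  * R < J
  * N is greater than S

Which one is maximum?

Chaining downward from J: directly below it, L, N, H, P, R; then Q, U, S, K, V; then T; then M.
That covers every other element, and nothing is given above J, so J is the maximum.

J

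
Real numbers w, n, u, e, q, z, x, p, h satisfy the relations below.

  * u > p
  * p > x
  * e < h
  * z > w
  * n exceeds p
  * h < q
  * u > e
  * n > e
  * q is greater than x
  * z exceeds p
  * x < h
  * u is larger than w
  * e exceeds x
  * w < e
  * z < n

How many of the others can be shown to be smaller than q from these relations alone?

From q the given relations immediately reach x, h.
From those, e — 3 in total.
From those, w — 4 in total.
Nothing else is reachable below q; 4 in all.

4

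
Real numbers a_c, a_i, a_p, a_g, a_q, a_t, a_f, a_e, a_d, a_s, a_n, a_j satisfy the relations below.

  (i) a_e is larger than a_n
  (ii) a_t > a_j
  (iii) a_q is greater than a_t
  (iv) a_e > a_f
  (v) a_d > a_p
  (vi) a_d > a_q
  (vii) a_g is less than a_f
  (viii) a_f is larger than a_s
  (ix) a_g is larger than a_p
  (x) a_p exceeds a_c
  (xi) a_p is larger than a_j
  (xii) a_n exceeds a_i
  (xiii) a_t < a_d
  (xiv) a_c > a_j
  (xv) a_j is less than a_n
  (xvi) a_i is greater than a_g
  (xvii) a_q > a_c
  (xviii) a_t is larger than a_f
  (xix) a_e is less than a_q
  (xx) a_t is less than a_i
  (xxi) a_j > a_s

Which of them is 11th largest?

Piecing the relations together gives one ordering: a_s < a_j < a_c < a_p < a_g < a_f < a_t < a_i < a_n < a_e < a_q < a_d.
The 11th largest is a_j.

a_j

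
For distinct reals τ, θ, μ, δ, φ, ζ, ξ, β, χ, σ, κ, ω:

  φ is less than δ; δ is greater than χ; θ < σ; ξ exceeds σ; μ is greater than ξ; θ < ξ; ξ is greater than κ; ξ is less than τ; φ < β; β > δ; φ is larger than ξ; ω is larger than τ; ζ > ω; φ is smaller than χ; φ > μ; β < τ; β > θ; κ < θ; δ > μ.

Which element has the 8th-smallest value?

Piecing the relations together gives one ordering: κ < θ < σ < ξ < μ < φ < χ < δ < β < τ < ω < ζ.
Counting 8 from the smallest end gives δ.

δ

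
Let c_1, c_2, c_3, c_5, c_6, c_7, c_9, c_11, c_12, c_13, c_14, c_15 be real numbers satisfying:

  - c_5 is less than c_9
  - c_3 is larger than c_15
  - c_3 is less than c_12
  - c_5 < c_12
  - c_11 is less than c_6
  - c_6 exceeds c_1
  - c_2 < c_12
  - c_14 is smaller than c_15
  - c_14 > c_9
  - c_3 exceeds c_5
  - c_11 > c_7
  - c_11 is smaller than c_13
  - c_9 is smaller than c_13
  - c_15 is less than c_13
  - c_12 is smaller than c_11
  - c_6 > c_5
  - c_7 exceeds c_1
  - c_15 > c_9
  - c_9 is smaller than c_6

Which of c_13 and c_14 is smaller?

c_14

The relevant relations are c_14 < c_15; c_15 < c_3; c_3 < c_12; c_12 < c_11; c_11 < c_13.
Chaining these gives c_14 < c_15 < c_3 < c_12 < c_11 < c_13.
So c_14 < c_13; c_14 is the smaller of the two.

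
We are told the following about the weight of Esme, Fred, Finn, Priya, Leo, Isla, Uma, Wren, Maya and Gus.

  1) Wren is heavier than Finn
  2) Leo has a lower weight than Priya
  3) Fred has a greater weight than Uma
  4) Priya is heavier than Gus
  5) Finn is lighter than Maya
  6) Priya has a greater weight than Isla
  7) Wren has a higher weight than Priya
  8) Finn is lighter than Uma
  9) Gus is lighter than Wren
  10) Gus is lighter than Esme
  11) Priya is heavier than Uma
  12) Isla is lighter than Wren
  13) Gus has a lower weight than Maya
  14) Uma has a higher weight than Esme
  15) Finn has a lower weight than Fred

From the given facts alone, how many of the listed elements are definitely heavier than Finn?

From Finn the given relations immediately reach Uma, Maya, Fred, Wren.
From those, Priya — 5 in total.
Nothing else is reachable above Finn; 5 in all.

5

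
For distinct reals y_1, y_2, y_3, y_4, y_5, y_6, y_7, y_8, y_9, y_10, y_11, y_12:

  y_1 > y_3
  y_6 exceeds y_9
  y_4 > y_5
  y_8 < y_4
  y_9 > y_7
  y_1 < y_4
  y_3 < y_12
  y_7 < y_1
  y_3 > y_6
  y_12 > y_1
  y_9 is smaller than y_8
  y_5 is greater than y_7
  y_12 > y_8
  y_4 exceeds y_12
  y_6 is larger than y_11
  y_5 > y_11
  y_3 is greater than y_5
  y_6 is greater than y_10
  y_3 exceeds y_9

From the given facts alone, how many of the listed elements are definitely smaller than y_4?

10

From y_4 the given relations immediately reach y_8, y_5, y_1, y_12.
From those, y_7, y_11, y_9, y_3 — 8 in total.
From those, y_6 — 9 in total.
From those, y_10 — 10 in total.
No other element is forced below y_4 by the given relations, so the count is 10.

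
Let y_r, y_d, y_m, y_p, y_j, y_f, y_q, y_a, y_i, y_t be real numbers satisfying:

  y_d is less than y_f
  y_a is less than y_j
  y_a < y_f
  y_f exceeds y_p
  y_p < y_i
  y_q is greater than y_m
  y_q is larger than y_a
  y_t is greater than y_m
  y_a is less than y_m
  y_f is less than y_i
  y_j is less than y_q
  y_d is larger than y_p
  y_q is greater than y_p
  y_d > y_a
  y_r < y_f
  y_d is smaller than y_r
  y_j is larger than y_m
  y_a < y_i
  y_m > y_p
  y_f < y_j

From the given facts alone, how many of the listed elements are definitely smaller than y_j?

From y_j the given relations immediately reach y_a, y_m, y_f.
From those, y_p, y_d, y_r — 6 in total.
No other element is forced below y_j by the given relations, so the count is 6.

6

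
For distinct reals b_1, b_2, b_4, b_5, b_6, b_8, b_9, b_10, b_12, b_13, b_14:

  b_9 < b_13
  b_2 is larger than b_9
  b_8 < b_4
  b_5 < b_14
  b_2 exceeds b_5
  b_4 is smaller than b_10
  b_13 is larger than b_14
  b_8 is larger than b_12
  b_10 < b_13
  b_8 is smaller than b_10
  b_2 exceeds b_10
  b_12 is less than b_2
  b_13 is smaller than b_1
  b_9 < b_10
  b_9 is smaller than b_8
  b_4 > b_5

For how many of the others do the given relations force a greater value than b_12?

The elements the relations force above b_12 are b_8, b_4, b_10, b_13, b_2, b_1 — no chain reaches any other.
That is 6.

6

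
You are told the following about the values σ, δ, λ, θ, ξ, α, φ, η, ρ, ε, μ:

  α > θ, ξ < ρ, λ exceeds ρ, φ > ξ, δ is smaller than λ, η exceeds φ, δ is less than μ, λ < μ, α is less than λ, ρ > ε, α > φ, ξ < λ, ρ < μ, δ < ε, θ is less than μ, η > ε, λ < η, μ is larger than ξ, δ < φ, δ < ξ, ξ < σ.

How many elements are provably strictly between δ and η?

6

The relations place δ below η. An element lies strictly between them when it is forced above δ and also forced below η.
Above δ: {ε, ξ, φ, ρ, α, λ, μ, σ}. Below η: {ε, θ, ξ, φ, ρ, α, λ}.
Intersection: {ε, ξ, φ, ρ, α, λ} — 6.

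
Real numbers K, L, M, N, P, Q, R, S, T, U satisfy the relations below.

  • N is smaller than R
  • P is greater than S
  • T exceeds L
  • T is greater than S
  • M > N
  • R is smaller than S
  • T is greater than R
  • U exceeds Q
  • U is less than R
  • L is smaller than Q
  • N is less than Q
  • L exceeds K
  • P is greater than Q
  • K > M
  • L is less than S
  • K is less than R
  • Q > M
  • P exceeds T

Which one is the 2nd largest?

T

Piecing the relations together gives one ordering: N < M < K < L < Q < U < R < S < T < P.
Counting 2 from the largest end gives T.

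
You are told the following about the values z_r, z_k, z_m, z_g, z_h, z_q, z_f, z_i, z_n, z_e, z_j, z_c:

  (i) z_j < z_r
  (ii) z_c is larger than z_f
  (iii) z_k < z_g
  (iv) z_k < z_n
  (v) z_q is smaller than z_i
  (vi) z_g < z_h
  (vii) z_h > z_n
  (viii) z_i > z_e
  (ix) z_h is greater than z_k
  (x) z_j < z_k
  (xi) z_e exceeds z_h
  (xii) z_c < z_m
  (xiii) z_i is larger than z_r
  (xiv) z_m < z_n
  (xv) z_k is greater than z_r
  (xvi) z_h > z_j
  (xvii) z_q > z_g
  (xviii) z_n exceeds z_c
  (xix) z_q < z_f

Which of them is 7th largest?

Piecing the relations together gives one ordering: z_j < z_r < z_k < z_g < z_q < z_f < z_c < z_m < z_n < z_h < z_e < z_i.
The 7th largest is z_f.

z_f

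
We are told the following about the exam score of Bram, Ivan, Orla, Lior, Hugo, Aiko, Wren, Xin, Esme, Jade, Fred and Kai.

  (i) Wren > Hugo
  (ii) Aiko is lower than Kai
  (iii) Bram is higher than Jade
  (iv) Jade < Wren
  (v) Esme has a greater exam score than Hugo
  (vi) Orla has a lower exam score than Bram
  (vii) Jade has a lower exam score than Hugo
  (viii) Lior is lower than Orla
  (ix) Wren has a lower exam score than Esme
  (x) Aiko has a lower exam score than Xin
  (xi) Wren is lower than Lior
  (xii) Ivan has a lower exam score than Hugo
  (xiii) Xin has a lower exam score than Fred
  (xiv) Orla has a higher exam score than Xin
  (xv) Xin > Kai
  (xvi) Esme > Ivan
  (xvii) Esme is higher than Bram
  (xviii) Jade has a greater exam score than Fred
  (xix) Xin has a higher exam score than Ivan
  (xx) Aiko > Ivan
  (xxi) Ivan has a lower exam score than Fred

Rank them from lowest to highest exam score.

Ivan < Aiko < Kai < Xin < Fred < Jade < Hugo < Wren < Lior < Orla < Bram < Esme

The consecutive links are each given: Ivan < Aiko; Aiko < Kai; Kai < Xin; Xin < Fred; Fred < Jade; Jade < Hugo; Hugo < Wren; Wren < Lior; Lior < Orla; Orla < Bram; Bram < Esme.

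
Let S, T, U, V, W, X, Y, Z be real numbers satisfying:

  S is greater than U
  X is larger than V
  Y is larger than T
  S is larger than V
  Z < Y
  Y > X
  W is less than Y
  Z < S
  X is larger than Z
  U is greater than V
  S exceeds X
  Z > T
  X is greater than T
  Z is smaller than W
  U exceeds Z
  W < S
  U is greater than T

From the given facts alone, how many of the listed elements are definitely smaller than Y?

5

The elements the relations force below Y are T, Z, V, X, W — no chain reaches any other.
That is 5.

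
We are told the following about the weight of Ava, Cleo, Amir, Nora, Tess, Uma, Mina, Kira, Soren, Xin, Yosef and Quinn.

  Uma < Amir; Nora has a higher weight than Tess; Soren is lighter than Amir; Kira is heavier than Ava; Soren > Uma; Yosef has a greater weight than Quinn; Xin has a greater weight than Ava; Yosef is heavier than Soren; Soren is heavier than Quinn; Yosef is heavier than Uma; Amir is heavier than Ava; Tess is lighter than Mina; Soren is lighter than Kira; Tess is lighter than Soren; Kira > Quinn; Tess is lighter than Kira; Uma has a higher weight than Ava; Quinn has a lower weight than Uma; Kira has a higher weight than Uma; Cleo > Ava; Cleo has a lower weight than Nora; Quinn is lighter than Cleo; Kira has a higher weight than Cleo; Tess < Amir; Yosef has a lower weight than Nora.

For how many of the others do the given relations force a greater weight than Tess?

From Tess the given relations immediately reach Mina, Soren, Amir, Kira, Nora.
From those, Yosef — 6 in total.
No other element is forced above Tess by the given relations, so the count is 6.

6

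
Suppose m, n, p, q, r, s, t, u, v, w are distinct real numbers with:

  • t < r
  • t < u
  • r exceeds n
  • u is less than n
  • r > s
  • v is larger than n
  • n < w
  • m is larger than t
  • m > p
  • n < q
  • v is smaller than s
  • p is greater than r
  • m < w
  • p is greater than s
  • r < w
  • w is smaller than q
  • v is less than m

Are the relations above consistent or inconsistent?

Every relation is compatible with t < u < n < v < s < r < p < m < w < q; the set is consistent.

consistent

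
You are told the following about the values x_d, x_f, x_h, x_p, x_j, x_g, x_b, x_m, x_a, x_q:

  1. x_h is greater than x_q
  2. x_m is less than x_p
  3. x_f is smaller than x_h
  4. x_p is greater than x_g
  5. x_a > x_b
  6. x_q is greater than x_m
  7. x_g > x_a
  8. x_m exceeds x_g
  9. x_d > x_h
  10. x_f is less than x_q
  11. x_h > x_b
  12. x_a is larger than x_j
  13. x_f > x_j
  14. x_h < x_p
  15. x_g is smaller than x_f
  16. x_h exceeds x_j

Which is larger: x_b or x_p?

x_p

x_b < x_a and x_a < x_g give x_b < x_g.
With x_g < x_m: x_b < x_a < x_g < x_m.
Then x_m < x_q extends the chain to x_q.
With x_q < x_h: x_b < x_a < x_g < x_m < x_q < x_h.
Then x_h < x_p extends the chain to x_p.
So x_b < x_p; x_p is the larger of the two.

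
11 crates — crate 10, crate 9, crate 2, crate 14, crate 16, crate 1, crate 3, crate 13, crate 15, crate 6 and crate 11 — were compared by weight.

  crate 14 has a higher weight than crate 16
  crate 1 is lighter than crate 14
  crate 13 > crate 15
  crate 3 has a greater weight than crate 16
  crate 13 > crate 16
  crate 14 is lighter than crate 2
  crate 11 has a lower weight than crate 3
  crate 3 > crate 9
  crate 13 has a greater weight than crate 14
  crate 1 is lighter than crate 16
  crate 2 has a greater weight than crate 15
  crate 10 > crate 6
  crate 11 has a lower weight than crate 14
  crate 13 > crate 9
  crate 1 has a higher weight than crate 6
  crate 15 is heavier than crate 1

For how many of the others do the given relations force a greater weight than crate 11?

4

The elements the relations force above crate 11 are crate 14, crate 2, crate 3, crate 13 — no chain reaches any other.
That is 4.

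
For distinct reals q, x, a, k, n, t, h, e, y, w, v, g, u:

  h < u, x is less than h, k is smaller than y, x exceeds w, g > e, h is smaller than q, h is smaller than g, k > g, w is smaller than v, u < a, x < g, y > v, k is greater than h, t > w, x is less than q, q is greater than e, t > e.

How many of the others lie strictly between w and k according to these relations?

3

Chaining upward from w reaches: x, h, t, q, u, a, g, v, y.
Chaining downward from k reaches: e, x, h, g.
Strictly between w and k are those in both lists: x, h, g — 3 elements.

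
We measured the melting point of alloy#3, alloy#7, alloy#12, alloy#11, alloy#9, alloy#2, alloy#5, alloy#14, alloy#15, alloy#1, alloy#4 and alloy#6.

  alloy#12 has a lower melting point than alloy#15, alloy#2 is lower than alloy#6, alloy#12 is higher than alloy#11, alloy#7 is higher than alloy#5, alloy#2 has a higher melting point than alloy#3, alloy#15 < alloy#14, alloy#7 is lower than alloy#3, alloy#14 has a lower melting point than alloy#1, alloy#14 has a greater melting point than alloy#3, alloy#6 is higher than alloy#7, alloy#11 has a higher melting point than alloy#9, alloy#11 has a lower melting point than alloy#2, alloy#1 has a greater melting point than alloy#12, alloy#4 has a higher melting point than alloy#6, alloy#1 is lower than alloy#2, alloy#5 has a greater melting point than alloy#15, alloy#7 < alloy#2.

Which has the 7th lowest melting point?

The consecutive relations fix a unique order: alloy#9 < alloy#11 < alloy#12 < alloy#15 < alloy#5 < alloy#7 < alloy#3 < alloy#14 < alloy#1 < alloy#2 < alloy#6 < alloy#4.
The 7th smallest is alloy#3.

alloy#3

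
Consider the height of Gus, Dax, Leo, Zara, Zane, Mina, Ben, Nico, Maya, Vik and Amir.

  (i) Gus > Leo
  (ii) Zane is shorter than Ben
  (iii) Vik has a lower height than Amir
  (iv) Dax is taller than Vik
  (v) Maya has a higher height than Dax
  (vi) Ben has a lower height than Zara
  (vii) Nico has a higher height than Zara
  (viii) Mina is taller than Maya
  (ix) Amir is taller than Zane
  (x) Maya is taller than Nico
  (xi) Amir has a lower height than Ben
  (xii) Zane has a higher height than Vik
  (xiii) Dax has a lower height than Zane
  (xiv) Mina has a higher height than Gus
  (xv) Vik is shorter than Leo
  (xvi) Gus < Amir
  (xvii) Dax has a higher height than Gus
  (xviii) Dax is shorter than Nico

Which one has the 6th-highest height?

Chaining the given pairs: Vik < Leo < Gus < Dax < Zane < Amir < Ben < Zara < Nico < Maya < Mina.
Counting 6 from the largest end gives Amir.

Amir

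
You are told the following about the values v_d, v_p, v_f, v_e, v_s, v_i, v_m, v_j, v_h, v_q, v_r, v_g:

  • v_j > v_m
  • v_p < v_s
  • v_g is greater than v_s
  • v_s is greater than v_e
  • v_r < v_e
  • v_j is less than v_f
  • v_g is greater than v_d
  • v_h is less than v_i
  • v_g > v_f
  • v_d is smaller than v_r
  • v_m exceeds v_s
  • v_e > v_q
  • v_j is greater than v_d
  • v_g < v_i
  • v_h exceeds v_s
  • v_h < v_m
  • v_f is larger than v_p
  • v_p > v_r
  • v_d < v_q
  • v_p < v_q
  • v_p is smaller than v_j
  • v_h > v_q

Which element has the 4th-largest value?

v_j

Chaining the given pairs: v_d < v_r < v_p < v_q < v_e < v_s < v_h < v_m < v_j < v_f < v_g < v_i.
Counting 4 from the largest end gives v_j.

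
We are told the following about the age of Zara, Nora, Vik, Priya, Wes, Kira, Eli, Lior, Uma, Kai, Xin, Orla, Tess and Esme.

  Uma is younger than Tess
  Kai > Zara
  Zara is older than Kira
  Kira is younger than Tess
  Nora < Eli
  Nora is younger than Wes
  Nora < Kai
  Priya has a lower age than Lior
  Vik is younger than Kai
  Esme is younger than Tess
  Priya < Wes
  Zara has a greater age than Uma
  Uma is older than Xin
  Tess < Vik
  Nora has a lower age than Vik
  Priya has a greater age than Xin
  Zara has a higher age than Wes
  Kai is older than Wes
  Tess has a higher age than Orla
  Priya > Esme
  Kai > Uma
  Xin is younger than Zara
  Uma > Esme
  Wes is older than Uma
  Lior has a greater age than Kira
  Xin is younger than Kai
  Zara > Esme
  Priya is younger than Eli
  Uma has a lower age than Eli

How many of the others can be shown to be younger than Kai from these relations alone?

Directly below Kai: Xin, Nora, Uma, Wes, Zara, Vik.
One step further: Esme, Priya, Kira, Tess (10 so far).
One step further: Orla (11 so far).
Nothing else is reachable below Kai; 11 in all.

11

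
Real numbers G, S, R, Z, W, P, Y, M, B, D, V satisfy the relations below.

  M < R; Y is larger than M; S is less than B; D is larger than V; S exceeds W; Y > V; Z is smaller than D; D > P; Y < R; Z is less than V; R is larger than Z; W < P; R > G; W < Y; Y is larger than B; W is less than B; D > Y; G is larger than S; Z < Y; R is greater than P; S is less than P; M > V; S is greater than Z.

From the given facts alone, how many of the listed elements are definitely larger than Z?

From Z the given relations immediately reach S, V, Y, R, D.
From those, B, P, M, G — 9 in total.
Nothing else is reachable above Z; 9 in all.

9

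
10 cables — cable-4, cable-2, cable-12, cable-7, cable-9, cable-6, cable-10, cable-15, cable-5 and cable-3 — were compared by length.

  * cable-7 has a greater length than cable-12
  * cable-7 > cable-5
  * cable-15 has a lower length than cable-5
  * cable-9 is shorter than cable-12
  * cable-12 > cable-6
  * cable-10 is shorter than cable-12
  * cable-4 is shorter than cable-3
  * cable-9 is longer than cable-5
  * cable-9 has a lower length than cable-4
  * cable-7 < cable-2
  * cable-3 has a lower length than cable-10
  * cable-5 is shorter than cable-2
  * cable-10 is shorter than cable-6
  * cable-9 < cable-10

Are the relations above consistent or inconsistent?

Every relation is compatible with cable-15 < cable-5 < cable-9 < cable-4 < cable-3 < cable-10 < cable-6 < cable-12 < cable-7 < cable-2; the set is consistent.

consistent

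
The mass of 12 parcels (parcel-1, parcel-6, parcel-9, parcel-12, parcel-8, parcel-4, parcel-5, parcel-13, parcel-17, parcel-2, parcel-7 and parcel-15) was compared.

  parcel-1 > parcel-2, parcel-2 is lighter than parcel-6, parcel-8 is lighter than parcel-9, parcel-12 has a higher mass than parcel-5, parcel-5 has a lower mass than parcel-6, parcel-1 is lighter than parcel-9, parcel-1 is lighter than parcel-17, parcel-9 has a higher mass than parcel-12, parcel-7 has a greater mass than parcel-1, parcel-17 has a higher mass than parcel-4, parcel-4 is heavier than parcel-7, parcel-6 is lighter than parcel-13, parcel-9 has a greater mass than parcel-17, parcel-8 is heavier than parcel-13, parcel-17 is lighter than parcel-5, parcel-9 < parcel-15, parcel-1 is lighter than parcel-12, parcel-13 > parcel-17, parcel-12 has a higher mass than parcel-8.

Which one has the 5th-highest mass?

parcel-13

Chaining the given pairs: parcel-2 < parcel-1 < parcel-7 < parcel-4 < parcel-17 < parcel-5 < parcel-6 < parcel-13 < parcel-8 < parcel-12 < parcel-9 < parcel-15.
The 5th largest is parcel-13.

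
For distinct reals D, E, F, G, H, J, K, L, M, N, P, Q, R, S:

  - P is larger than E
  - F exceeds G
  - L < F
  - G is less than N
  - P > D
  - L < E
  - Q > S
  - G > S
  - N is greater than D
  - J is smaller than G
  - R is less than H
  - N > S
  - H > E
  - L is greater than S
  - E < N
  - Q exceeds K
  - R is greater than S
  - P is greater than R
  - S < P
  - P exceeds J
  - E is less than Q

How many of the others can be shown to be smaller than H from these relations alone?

4

From H the given relations immediately reach R, E.
From those, S, L — 4 in total.
No other element is forced below H by the given relations, so the count is 4.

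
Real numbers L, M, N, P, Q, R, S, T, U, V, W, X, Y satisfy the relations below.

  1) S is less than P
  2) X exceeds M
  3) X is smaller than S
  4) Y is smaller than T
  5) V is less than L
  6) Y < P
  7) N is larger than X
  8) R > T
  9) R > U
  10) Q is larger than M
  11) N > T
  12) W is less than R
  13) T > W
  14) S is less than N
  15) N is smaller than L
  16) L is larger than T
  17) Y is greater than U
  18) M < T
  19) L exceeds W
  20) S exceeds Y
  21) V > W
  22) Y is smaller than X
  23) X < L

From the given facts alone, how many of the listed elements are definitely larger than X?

From X the given relations immediately reach S, N, L.
From those, P — 4 in total.
Nothing else is reachable above X; 4 in all.

4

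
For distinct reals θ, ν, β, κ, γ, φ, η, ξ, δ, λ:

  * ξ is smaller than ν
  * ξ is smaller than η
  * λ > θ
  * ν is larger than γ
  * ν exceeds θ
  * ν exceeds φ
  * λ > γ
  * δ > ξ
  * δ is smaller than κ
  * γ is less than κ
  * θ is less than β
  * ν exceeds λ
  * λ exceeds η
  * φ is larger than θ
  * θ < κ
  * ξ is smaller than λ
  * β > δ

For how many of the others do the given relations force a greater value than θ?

From θ the given relations immediately reach λ, φ, β, ν, κ.
Nothing else is reachable above θ; 5 in all.

5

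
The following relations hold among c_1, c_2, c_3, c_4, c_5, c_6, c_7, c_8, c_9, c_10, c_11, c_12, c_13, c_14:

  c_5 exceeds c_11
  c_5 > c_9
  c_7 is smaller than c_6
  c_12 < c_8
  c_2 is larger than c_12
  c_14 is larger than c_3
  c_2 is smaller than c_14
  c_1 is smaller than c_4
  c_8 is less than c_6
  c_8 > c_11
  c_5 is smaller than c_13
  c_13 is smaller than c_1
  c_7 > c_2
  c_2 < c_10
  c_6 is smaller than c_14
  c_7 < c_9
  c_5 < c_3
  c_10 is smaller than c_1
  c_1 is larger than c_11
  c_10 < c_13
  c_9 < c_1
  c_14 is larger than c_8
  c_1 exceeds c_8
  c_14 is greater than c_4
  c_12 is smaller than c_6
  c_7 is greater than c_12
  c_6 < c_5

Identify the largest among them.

c_14

c_11 is not greatest since c_11 < c_5; c_12 is not greatest since c_12 < c_8; c_2 is not greatest since c_2 < c_7; c_8 is not greatest since c_8 < c_6; c_10 is not greatest since c_10 < c_13; c_7 is not greatest since c_7 < c_6; c_9 is not greatest since c_9 < c_5; c_6 is not greatest since c_6 < c_14; c_5 is not greatest since c_5 < c_13; c_13 is not greatest since c_13 < c_1; c_1 is not greatest since c_1 < c_4; c_4 is not greatest since c_4 < c_14; c_3 is not greatest since c_3 < c_14.
Only c_14 has nothing above it, so c_14 is the largest.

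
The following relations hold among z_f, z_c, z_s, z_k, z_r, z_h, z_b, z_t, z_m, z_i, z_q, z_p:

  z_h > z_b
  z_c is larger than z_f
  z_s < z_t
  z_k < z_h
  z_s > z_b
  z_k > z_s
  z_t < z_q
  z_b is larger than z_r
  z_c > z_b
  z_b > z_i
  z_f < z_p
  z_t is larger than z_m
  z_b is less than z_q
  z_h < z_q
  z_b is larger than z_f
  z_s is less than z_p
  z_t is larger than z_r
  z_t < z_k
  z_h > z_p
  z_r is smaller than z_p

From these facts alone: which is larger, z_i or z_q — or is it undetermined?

The relevant relations are z_i < z_b; z_b < z_s; z_s < z_t; z_t < z_k; z_k < z_h; z_h < z_q.
Chaining these gives z_i < z_b < z_s < z_t < z_k < z_h < z_q.
So z_q is larger.

z_q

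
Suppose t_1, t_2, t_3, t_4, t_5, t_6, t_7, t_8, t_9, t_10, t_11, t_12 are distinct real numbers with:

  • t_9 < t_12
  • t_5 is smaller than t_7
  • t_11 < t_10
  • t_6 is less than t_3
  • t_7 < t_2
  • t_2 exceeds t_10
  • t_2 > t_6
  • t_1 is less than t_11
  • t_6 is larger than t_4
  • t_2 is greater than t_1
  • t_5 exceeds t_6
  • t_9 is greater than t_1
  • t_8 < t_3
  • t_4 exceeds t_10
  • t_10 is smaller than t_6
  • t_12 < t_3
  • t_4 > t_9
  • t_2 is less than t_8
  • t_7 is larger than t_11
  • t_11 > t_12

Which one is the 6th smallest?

Piecing the relations together gives one ordering: t_1 < t_9 < t_12 < t_11 < t_10 < t_4 < t_6 < t_5 < t_7 < t_2 < t_8 < t_3.
Counting 6 from the smallest end gives t_4.

t_4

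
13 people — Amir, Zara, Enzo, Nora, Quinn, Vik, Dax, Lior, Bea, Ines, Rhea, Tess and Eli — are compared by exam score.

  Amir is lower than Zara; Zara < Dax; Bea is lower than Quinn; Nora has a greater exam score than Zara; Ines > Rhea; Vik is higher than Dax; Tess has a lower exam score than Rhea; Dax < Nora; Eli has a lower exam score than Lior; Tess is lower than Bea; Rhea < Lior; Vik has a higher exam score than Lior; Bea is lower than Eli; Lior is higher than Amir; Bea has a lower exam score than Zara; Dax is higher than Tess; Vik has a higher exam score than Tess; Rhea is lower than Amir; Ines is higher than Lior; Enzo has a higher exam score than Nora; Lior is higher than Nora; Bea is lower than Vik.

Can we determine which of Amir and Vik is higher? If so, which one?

Vik

Amir < Zara < Dax < Nora < Lior < Vik, by transitivity through Zara, Dax, Nora, Lior.
So Vik is higher.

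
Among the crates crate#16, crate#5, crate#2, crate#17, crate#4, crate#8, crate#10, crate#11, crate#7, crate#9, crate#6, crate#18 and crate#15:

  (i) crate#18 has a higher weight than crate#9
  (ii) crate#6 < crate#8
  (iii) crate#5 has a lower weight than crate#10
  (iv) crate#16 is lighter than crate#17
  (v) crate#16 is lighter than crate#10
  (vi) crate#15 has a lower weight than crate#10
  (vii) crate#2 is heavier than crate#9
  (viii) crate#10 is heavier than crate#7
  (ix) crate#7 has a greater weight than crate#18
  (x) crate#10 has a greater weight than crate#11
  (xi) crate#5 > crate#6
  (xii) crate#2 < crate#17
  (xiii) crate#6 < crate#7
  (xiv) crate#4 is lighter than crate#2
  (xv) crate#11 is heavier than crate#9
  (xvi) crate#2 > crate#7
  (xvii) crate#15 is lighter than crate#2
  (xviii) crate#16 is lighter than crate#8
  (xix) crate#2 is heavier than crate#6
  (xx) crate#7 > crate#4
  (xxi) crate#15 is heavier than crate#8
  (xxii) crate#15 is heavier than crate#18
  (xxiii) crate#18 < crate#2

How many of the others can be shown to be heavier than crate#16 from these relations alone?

From crate#16 the given relations immediately reach crate#8, crate#17, crate#10.
From those, crate#15 — 4 in total.
From those, crate#2 — 5 in total.
No other element is forced above crate#16 by the given relations, so the count is 5.

5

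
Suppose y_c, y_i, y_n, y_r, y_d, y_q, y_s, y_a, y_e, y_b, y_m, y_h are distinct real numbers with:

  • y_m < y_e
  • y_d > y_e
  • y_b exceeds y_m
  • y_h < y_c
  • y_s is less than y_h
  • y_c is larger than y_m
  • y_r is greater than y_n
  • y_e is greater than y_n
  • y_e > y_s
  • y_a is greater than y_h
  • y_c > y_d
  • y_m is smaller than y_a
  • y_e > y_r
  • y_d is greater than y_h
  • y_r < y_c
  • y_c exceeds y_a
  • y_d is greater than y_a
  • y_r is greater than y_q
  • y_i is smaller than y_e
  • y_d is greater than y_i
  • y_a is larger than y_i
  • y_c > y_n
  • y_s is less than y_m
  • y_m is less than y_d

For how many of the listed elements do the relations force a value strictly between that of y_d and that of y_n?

2

The relations place y_n below y_d. An element lies strictly between them when it is forced above y_n and also forced below y_d.
Above y_n: {y_r, y_e, y_c}. Below y_d: {y_s, y_q, y_i, y_m, y_r, y_h, y_e, y_a}.
Intersection: {y_r, y_e} — 2.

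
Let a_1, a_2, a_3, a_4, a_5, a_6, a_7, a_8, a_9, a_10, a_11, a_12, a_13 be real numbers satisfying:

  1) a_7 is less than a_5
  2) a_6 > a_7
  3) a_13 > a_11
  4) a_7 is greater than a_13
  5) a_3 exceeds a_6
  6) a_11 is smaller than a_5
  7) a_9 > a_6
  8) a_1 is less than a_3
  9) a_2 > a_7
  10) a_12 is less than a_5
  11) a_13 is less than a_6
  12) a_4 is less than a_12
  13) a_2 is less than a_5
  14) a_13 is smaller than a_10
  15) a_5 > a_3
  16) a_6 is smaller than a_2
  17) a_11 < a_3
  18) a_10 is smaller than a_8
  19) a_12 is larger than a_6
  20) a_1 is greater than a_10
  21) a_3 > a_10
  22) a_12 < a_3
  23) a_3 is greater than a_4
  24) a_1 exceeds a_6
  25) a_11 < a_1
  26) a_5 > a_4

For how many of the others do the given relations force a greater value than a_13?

Directly above a_13: a_7, a_6, a_10.
One step further: a_12, a_1, a_3, a_2, a_5, a_9, a_8 (10 so far).
Nothing else is reachable above a_13; 10 in all.

10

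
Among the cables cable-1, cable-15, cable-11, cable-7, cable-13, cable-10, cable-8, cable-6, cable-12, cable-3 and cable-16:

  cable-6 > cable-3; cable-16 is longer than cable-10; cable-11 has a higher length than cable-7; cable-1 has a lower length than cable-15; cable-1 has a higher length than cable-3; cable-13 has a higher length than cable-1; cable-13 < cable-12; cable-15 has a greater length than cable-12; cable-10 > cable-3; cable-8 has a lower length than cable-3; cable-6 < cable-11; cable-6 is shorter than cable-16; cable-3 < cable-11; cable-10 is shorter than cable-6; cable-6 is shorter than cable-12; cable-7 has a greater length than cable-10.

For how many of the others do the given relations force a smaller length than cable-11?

From cable-11 the given relations immediately reach cable-3, cable-7, cable-6.
From those, cable-8, cable-10 — 5 in total.
No other element is forced below cable-11 by the given relations, so the count is 5.

5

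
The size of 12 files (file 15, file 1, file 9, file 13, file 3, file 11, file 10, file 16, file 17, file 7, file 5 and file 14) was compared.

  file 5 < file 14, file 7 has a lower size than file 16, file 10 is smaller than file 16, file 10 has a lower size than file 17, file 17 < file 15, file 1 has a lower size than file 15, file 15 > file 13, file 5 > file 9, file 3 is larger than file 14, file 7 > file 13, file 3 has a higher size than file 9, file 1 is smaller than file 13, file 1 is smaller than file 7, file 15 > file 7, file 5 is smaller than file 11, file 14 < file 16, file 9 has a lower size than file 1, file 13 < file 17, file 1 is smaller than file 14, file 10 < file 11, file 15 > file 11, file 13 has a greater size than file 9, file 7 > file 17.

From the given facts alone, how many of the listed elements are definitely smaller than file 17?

From file 17 the given relations immediately reach file 10, file 13.
From those, file 9, file 1 — 4 in total.
Nothing else is reachable below file 17; 4 in all.

4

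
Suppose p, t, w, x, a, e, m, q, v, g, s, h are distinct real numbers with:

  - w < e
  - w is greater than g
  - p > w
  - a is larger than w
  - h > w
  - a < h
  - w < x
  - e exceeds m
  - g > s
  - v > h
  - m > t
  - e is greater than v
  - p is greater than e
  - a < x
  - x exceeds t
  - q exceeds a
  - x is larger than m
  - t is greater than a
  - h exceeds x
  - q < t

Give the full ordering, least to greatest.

s < g < w < a < q < t < m < x < h < v < e < p

Nothing is placed below s, so it is least; from there s < g; g < w; w < a; a < q; q < t; t < m; m < x; x < h; h < v; v < e; e < p, each given directly.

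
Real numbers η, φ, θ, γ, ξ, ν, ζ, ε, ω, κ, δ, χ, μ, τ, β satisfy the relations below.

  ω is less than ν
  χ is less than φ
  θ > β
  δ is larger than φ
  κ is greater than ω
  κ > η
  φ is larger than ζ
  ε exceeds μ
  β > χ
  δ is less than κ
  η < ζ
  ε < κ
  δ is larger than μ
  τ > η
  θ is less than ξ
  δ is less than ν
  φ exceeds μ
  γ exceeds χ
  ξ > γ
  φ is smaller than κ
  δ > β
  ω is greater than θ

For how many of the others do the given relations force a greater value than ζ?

4

Directly above ζ: φ.
One step further: δ, κ (3 so far).
One step further: ν (4 so far).
No other element is forced above ζ by the given relations, so the count is 4.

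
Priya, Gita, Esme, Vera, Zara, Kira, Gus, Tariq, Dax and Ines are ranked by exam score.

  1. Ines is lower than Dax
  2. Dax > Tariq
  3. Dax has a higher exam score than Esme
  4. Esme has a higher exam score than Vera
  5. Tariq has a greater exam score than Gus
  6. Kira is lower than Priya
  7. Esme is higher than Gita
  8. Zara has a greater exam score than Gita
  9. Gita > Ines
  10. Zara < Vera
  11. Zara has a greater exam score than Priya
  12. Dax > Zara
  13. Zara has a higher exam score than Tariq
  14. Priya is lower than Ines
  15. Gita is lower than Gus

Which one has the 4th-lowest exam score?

The consecutive relations fix a unique order: Kira < Priya < Ines < Gita < Gus < Tariq < Zara < Vera < Esme < Dax.
The 4th smallest is Gita.

Gita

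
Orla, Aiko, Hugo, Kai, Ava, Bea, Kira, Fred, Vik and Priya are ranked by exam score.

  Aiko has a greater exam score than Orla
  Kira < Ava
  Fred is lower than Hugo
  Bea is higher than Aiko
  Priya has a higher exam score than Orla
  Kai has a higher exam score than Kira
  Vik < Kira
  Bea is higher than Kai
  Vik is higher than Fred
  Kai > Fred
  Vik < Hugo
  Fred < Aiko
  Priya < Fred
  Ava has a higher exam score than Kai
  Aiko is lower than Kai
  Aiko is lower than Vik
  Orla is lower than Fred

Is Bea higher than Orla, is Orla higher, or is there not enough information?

Bea

Following the relations from Orla: Orla < Priya < Fred < Aiko < Vik < Kira < Kai < Bea.
So Bea is higher.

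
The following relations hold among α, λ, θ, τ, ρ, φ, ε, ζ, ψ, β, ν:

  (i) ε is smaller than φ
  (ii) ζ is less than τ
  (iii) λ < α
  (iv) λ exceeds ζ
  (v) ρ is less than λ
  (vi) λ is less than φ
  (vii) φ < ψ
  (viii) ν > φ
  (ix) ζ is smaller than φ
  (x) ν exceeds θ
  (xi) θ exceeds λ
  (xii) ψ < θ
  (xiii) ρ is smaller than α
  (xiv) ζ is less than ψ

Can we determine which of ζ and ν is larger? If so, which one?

The relevant relations are ζ < λ; λ < φ; φ < ψ; ψ < θ; θ < ν.
Together: ζ < λ < φ < ψ < θ < ν.
So ν is larger.

ν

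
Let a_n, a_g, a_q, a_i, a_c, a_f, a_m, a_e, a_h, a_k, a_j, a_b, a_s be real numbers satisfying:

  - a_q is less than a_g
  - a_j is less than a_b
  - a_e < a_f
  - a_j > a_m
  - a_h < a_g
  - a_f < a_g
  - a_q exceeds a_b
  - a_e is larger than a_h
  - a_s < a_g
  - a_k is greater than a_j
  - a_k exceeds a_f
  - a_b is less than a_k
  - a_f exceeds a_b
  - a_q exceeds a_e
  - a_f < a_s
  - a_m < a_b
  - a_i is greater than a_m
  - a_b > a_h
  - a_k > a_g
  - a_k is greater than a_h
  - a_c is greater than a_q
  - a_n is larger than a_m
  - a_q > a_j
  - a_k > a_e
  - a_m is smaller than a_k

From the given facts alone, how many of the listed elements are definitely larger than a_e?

The elements the relations force above a_e are a_q, a_c, a_f, a_s, a_g, a_k — no chain reaches any other.
That is 6.

6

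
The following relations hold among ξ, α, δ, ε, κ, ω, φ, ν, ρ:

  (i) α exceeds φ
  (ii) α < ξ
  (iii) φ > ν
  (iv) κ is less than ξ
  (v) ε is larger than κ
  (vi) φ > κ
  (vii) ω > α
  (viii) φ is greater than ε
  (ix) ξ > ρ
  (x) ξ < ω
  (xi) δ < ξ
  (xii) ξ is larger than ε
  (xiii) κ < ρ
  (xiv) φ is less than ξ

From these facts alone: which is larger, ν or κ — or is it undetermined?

Following every chain through κ: above κ we get ε, φ, ρ, α, ξ, ω.
ν is not reached, and no chain runs the other way from ν to κ.
So the given relations leave the order of κ and ν undetermined.

undetermined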